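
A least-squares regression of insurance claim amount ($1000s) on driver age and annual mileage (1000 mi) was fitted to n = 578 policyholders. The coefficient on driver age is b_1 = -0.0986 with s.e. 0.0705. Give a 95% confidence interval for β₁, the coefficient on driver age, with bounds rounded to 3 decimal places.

df = n − k − 1 = 578 − 2 − 1 = 575.
t* = t_{0.025, 575} = 1.964098.
Margin = t* × SE = 1.964098 × 0.0705 = 0.13847.
CI: -0.0986 ± 0.13847 → (-0.237, 0.040).
With 95% confidence, each one-unit increase in driver age is associated with a change of between -0.237 and 0.040 $1000s in insurance claim amount, holding the other predictors fixed.

(-0.237, 0.040)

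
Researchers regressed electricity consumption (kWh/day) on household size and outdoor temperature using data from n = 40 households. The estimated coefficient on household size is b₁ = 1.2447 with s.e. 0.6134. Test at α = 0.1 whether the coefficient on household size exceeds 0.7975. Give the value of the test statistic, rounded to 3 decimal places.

t = 0.729

H₀: β₁ = 0.7975 vs H₁: β₁ > 0.7975.
t = (b₁ − β₁⁰)/SE = (1.2447 − 0.7975) / 0.6134 = 0.729.
df = n − k − 1 = 40 − 2 − 1 = 37.
One-sided p ≈ 0.2353, which is ≥ 0.1, so fail to reject H₀.
The data do not give significant evidence that the true slope on household size exceeds 0.7975 kWh/day per unit, holding the other predictors fixed.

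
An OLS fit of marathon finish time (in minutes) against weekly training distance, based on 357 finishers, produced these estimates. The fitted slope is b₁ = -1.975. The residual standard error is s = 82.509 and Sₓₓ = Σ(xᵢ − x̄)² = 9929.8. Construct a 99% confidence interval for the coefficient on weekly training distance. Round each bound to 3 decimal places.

SE(b₁) = s/√Sₓₓ = 82.509/√9929.8 = 0.828001.
df = n − 2 = 355.
t* = t_{0.005, 355} = 2.589749.
Margin = t* × SE = 2.589749 × 0.828001 = 2.14432.
CI: -1.975 ± 2.14432 → (-4.119, 0.169).
With 99% confidence, each one-unit increase in weekly training distance is associated with a change of between -4.119 and 0.169 minutes in marathon finish time.

(-4.119, 0.169)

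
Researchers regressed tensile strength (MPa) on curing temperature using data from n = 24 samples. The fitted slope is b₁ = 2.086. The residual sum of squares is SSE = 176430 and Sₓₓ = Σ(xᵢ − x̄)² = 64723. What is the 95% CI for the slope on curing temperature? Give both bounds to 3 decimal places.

(1.356, 2.816)

MSE = SSE/(n − 2) = 176430/22 = 8019.55.
SE(b₁) = √(MSE/Sₓₓ) = √(8019.55/64723) = 0.352002.
df = n − 2 = 22.
t* = t_{0.025, 22} = 2.073873.
Margin = t* × SE = 2.073873 × 0.352002 = 0.73001.
CI: 2.086 ± 0.73001 → (1.356, 2.816).
With 95% confidence, each one-unit increase in curing temperature is associated with a change of between 1.356 and 2.816 MPa in tensile strength.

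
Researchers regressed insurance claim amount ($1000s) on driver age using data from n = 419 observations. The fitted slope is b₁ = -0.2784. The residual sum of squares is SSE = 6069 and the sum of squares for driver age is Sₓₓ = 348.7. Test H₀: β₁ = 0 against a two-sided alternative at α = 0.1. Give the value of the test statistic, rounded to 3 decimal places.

t = -1.363

MSE = SSE/(n − 2) = 6069/417 = 14.554.
SE(b₁) = √(MSE/Sₓₓ) = √(14.554/348.7) = 0.204298.
t = -0.2784 / 0.204298 = -1.363.
df = n − 2 = 417.
Two-sided p ≈ 0.1737, which is ≥ 0.1, so fail to reject H₀.
The data do not give significant evidence of an association between driver age and insurance claim amount.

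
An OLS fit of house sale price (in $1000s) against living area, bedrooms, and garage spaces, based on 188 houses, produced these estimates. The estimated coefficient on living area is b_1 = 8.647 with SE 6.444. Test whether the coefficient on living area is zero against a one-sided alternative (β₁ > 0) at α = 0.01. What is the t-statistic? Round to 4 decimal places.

t = 1.3419

H₀: β₁ = 0 vs H₁: β₁ > 0.
t = (b_1 − β₁⁰)/SE = 8.647 / 6.444 = 1.3419.
df = n − k − 1 = 188 − 3 − 1 = 184.
One-sided p ≈ 0.0906, which is ≥ 0.01, so fail to reject H₀.
The data do not give significant evidence that the true slope on living area is positive, holding the other predictors fixed.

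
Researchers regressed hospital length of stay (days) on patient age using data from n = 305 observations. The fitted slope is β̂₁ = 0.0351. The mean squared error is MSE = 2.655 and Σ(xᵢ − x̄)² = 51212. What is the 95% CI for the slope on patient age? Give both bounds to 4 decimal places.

(0.0209, 0.0493)

SE(β̂₁) = √(MSE/Sₓₓ) = √(2.655/51212) = 0.00720023.
df = n − 2 = 303.
t* = t_{0.025, 303} = 1.967824.
Margin = t* × SE = 1.967824 × 0.00720023 = 0.014169.
CI: 0.0351 ± 0.014169 → (0.0209, 0.0493).
With 95% confidence, each one-unit increase in patient age is associated with a change of between 0.0209 and 0.0493 days in hospital length of stay.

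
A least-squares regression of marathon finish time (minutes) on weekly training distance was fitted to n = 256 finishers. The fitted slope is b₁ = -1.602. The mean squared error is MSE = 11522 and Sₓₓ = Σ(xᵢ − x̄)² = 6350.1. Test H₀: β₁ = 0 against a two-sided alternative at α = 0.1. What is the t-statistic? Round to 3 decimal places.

SE(b₁) = √(MSE/Sₓₓ) = √(11522/6350.1) = 1.34702.
t = -1.602 / 1.34702 = -1.189.
df = n − 2 = 254.
Two-sided p ≈ 0.2354, which is ≥ 0.1, so fail to reject H₀.
The data do not give significant evidence of an association between weekly training distance and marathon finish time.

t = -1.189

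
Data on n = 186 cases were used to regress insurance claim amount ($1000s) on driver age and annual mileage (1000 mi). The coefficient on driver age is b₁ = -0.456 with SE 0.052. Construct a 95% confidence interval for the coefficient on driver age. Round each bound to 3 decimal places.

(-0.559, -0.353)

df = n − k − 1 = 186 − 2 − 1 = 183.
t* = t_{0.025, 183} = 1.973012.
Margin = t* × SE = 1.973012 × 0.052 = 0.10260.
CI: -0.456 ± 0.10260 → (-0.559, -0.353).
With 95% confidence, each one-unit increase in driver age is associated with a change of between -0.559 and -0.353 $1000s in insurance claim amount, holding the other predictors fixed.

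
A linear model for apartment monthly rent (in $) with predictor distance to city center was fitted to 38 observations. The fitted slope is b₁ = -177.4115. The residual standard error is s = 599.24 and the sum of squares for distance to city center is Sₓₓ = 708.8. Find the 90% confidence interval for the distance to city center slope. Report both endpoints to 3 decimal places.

(-215.412, -139.411)

SE(b₁) = s/√Sₓₓ = 599.24/√708.8 = 22.5081.
df = n − 2 = 36.
t* = t_{0.05, 36} = 1.688298.
Margin = t* × SE = 1.688298 × 22.5081 = 38.00038.
CI: -177.4115 ± 38.00038 → (-215.412, -139.411).
With 90% confidence, each one-unit increase in distance to city center is associated with a change of between -215.412 and -139.411 $ in apartment monthly rent.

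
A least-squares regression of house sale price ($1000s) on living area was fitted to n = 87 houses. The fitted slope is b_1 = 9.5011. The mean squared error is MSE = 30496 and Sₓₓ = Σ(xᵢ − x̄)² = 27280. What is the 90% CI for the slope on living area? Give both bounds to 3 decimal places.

(7.743, 11.259)

SE(b_1) = √(MSE/Sₓₓ) = √(30496/27280) = 1.0573.
df = n − 2 = 85.
t* = t_{0.05, 85} = 1.662978.
Margin = t* × SE = 1.662978 × 1.0573 = 1.75827.
CI: 9.5011 ± 1.75827 → (7.743, 11.259).
With 90% confidence, each one-unit increase in living area is associated with a change of between 7.743 and 11.259 $1000s in house sale price.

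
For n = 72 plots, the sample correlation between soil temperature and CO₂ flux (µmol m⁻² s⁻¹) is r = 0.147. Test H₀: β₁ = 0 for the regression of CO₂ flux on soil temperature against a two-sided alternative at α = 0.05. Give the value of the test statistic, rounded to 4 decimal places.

t = 1.2434

t = r·√(n − 2)/√(1 − r²) = 0.147·√70/√0.978391 = 1.2434.
df = n − 2 = 70.
Two-sided p ≈ 0.2179, which is ≥ 0.05, so fail to reject H₀.
The data do not give significant evidence of a linear association between soil temperature and CO₂ flux.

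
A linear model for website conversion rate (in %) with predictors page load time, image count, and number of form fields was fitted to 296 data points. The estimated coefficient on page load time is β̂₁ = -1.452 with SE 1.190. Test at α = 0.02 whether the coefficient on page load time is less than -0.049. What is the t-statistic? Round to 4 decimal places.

H₀: β₁ = -0.049 vs H₁: β₁ < -0.049.
t = (β̂₁ − β₁⁰)/SE = (-1.452 − (-0.049)) / 1.190 = -1.1790.
df = n − k − 1 = 296 − 3 − 1 = 292.
One-sided p ≈ 0.1197, which is ≥ 0.02, so fail to reject H₀.
The data do not give significant evidence that the true slope on page load time is below -0.049 % per unit, holding the other predictors fixed.

t = -1.1790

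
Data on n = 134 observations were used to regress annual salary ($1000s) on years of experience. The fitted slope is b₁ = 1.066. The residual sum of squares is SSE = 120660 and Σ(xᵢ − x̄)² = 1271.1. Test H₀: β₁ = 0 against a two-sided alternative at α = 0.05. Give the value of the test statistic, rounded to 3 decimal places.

t = 1.257

MSE = SSE/(n − 2) = 120660/132 = 914.091.
SE(b₁) = √(MSE/Sₓₓ) = √(914.091/1271.1) = 0.848018.
t = 1.066 / 0.848018 = 1.257.
df = n − 2 = 132.
Two-sided p ≈ 0.2110, which is ≥ 0.05, so fail to reject H₀.
The data do not give significant evidence of an association between years of experience and annual salary.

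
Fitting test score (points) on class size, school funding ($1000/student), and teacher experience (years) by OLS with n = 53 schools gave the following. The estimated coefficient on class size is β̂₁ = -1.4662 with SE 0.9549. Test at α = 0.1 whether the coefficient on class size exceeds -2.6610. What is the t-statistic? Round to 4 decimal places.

t = 1.2512

H₀: β₁ = -2.6610 vs H₁: β₁ > -2.6610.
t = (β̂₁ − β₁⁰)/SE = (-1.4662 − (-2.6610)) / 0.9549 = 1.2512.
df = n − k − 1 = 53 − 3 − 1 = 49.
One-sided p ≈ 0.1084, which is ≥ 0.1, so fail to reject H₀.
The data do not give significant evidence that the true slope on class size exceeds -2.6610 points per unit, holding the other predictors fixed.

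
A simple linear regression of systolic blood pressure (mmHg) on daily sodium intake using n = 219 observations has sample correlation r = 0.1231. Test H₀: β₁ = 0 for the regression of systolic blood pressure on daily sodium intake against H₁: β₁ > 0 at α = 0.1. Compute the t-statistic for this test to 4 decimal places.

t = r·√(n − 2)/√(1 − r²) = 0.1231·√217/√0.984846 = 1.8273.
df = n − 2 = 217.
One-sided p ≈ 0.0345, which is < 0.1, so reject H₀.
There is evidence of a linear association between daily sodium intake and systolic blood pressure.

t = 1.8273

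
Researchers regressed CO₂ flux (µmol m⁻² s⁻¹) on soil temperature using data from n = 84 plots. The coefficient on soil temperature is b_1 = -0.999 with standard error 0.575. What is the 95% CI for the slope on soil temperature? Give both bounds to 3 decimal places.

df = n − 2 = 84 − 2 = 82.
t* = t_{0.025, 82} = 1.989319.
Margin = t* × SE = 1.989319 × 0.575 = 1.14386.
CI: -0.999 ± 1.14386 → (-2.143, 0.145).
With 95% confidence, each one-unit increase in soil temperature is associated with a change of between -2.143 and 0.145 µmol m⁻² s⁻¹ in CO₂ flux.

(-2.143, 0.145)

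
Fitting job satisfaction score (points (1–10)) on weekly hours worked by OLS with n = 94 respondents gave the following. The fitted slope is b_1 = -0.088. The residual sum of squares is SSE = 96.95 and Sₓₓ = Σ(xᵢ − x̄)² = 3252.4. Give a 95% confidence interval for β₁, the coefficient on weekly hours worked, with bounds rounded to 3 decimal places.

(-0.124, -0.052)

MSE = SSE/(n − 2) = 96.95/92 = 1.0538.
SE(b_1) = √(MSE/Sₓₓ) = √(1.0538/3252.4) = 0.0180002.
df = n − 2 = 92.
t* = t_{0.025, 92} = 1.986086.
Margin = t* × SE = 1.986086 × 0.0180002 = 0.03575.
CI: -0.088 ± 0.03575 → (-0.124, -0.052).
With 95% confidence, each one-unit increase in weekly hours worked is associated with a change of between -0.124 and -0.052 points (1–10) in job satisfaction score.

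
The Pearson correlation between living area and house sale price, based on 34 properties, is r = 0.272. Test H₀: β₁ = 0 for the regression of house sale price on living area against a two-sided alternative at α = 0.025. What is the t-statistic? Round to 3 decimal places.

t = 1.599

t = r·√(n − 2)/√(1 − r²) = 0.272·√32/√0.926016 = 1.599.
df = n − 2 = 32.
Two-sided p ≈ 0.1197, which is ≥ 0.025, so fail to reject H₀.
The data do not give significant evidence of a linear association between living area and house sale price.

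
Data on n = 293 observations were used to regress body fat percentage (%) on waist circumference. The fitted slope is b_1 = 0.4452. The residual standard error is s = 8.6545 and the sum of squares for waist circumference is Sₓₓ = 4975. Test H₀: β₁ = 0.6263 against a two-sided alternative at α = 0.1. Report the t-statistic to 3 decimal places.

SE(b_1) = s/√Sₓₓ = 8.6545/√4975 = 0.1227.
t = (0.4452 − 0.6263) / 0.1227 = -1.476.
df = n − 2 = 291.
Two-sided p ≈ 0.1410, which is ≥ 0.1, so fail to reject H₀.
The data are consistent with a true slope of 0.6263 % per unit of waist circumference.

t = -1.476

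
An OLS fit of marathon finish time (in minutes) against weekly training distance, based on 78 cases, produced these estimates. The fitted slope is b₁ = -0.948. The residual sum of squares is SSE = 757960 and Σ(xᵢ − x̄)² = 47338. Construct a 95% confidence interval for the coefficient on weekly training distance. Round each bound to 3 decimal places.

MSE = SSE/(n − 2) = 757960/76 = 9973.16.
SE(b₁) = √(MSE/Sₓₓ) = √(9973.16/47338) = 0.458999.
df = n − 2 = 76.
t* = t_{0.025, 76} = 1.991673.
Margin = t* × SE = 1.991673 × 0.458999 = 0.91418.
CI: -0.948 ± 0.91418 → (-1.862, -0.034).
With 95% confidence, each one-unit increase in weekly training distance is associated with a change of between -1.862 and -0.034 minutes in marathon finish time.

(-1.862, -0.034)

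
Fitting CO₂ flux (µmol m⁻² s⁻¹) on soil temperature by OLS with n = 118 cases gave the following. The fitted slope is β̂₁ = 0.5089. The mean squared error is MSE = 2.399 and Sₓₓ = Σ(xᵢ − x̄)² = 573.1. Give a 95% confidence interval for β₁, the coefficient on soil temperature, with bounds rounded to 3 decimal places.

SE(β̂₁) = √(MSE/Sₓₓ) = √(2.399/573.1) = 0.0646994.
df = n − 2 = 116.
t* = t_{0.025, 116} = 1.980626.
Margin = t* × SE = 1.980626 × 0.0646994 = 0.12815.
CI: 0.5089 ± 0.12815 → (0.381, 0.637).
With 95% confidence, each one-unit increase in soil temperature is associated with a change of between 0.381 and 0.637 µmol m⁻² s⁻¹ in CO₂ flux.

(0.381, 0.637)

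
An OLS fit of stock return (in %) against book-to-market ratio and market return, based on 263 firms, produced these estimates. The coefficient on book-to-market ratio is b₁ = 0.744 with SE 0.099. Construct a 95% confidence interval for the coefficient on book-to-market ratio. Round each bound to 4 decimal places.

df = n − k − 1 = 263 − 2 − 1 = 260.
t* = t_{0.025, 260} = 1.96913.
Margin = t* × SE = 1.96913 × 0.099 = 0.194944.
CI: 0.744 ± 0.194944 → (0.5491, 0.9389).
With 95% confidence, each one-unit increase in book-to-market ratio is associated with a change of between 0.5491 and 0.9389 % in stock return, holding the other predictors fixed.

(0.5491, 0.9389)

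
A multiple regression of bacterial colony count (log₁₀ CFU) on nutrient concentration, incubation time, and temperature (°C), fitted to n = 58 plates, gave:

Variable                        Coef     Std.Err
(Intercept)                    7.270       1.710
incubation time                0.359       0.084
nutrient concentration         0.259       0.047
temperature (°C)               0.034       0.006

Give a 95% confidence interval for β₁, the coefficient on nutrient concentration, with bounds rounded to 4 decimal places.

(0.1648, 0.3532)

Read off: b = 0.259, SE = 0.047 for nutrient concentration.
df = n − k − 1 = 58 − 3 − 1 = 54.
t* = t_{0.025, 54} = 2.004879.
Margin = t* × SE = 2.004879 × 0.047 = 0.094229.
CI: 0.259 ± 0.094229 → (0.1648, 0.3532).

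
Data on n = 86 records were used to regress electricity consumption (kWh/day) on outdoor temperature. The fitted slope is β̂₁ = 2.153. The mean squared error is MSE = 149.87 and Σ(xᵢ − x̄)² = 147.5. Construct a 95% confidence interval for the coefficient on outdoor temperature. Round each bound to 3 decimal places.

SE(β̂₁) = √(MSE/Sₓₓ) = √(149.87/147.5) = 1.008.
df = n − 2 = 84.
t* = t_{0.025, 84} = 1.98861.
Margin = t* × SE = 1.98861 × 1.008 = 2.00452.
CI: 2.153 ± 2.00452 → (0.148, 4.158).
With 95% confidence, each one-unit increase in outdoor temperature is associated with a change of between 0.148 and 4.158 kWh/day in electricity consumption.

(0.148, 4.158)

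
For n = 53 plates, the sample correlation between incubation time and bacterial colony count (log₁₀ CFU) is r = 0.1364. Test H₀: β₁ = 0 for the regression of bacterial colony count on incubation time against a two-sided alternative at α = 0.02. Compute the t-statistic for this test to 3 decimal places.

t = 0.983

t = r·√(n − 2)/√(1 − r²) = 0.1364·√51/√0.981395 = 0.983.
df = n − 2 = 51.
Two-sided p ≈ 0.3301, which is ≥ 0.02, so fail to reject H₀.
The data do not give significant evidence of a linear association between incubation time and bacterial colony count.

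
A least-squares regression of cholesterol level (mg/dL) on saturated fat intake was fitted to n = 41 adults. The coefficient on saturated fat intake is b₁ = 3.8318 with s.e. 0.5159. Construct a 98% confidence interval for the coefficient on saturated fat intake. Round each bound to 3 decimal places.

(2.580, 5.083)

df = n − 2 = 41 − 2 = 39.
t* = t_{0.01, 39} = 2.425841.
Margin = t* × SE = 2.425841 × 0.5159 = 1.25149.
CI: 3.8318 ± 1.25149 → (2.580, 5.083).
With 98% confidence, each one-unit increase in saturated fat intake is associated with a change of between 2.580 and 5.083 mg/dL in cholesterol level.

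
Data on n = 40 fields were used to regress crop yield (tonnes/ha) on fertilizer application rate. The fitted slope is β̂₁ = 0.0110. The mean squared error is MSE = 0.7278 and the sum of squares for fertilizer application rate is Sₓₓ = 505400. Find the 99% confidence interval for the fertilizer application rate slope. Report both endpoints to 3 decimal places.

SE(β̂₁) = √(MSE/Sₓₓ) = √(0.7278/505400) = 0.00120002.
df = n − 2 = 38.
t* = t_{0.005, 38} = 2.711558.
Margin = t* × SE = 2.711558 × 0.00120002 = 0.00325.
CI: 0.0110 ± 0.00325 → (0.008, 0.014).
With 99% confidence, each one-unit increase in fertilizer application rate is associated with a change of between 0.008 and 0.014 tonnes/ha in crop yield.

(0.008, 0.014)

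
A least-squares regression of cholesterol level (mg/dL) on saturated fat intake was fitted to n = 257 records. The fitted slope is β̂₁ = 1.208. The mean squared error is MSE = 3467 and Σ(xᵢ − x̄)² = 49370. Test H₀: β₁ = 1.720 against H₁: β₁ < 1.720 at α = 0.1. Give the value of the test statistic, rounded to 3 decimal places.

t = -1.932

SE(β̂₁) = √(MSE/Sₓₓ) = √(3467/49370) = 0.265.
t = (1.208 − 1.720) / 0.265 = -1.932.
df = n − 2 = 255.
One-sided p ≈ 0.0272, which is < 0.1, so reject H₀.
There is evidence that the true slope on saturated fat intake is below 1.720 mg/dL per unit.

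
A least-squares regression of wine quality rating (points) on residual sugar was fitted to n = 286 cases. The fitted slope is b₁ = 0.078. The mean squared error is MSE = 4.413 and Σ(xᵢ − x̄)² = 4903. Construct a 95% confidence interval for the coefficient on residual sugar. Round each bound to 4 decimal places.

(0.0189, 0.1371)

SE(b₁) = √(MSE/Sₓₓ) = √(4.413/4903) = 0.030001.
df = n − 2 = 284.
t* = t_{0.025, 284} = 1.968352.
Margin = t* × SE = 1.968352 × 0.030001 = 0.059053.
CI: 0.078 ± 0.059053 → (0.0189, 0.1371).
With 95% confidence, each one-unit increase in residual sugar is associated with a change of between 0.0189 and 0.1371 points in wine quality rating.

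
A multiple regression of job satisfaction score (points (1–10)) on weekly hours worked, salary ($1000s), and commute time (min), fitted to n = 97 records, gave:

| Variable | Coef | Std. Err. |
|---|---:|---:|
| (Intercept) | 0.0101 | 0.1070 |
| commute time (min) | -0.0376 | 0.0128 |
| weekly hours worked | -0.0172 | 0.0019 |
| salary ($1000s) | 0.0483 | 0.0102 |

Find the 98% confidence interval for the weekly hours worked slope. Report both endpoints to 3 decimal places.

Read off: b = -0.0172, SE = 0.0019 for weekly hours worked.
df = n − k − 1 = 97 − 3 − 1 = 93.
t* = t_{0.01, 93} = 2.367115.
Margin = t* × SE = 2.367115 × 0.0019 = 0.00450.
CI: -0.0172 ± 0.00450 → (-0.022, -0.013).

(-0.022, -0.013)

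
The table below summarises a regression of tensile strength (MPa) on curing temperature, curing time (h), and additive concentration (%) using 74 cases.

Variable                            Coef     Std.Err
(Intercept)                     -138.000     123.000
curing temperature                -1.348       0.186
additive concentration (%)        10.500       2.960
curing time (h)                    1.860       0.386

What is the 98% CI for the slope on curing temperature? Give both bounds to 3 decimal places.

(-1.791, -0.905)

Read off: b = -1.348, SE = 0.186 for curing temperature.
df = n − k − 1 = 74 − 3 − 1 = 70.
t* = t_{0.01, 70} = 2.380807.
Margin = t* × SE = 2.380807 × 0.186 = 0.44283.
CI: -1.348 ± 0.44283 → (-1.791, -0.905).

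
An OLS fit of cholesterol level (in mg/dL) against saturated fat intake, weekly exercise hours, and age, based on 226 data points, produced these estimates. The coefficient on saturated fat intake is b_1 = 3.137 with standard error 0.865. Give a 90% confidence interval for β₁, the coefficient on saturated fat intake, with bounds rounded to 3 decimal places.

df = n − k − 1 = 226 − 3 − 1 = 222.
t* = t_{0.05, 222} = 1.651746.
Margin = t* × SE = 1.651746 × 0.865 = 1.42876.
CI: 3.137 ± 1.42876 → (1.708, 4.566).
With 90% confidence, each one-unit increase in saturated fat intake is associated with a change of between 1.708 and 4.566 mg/dL in cholesterol level, holding the other predictors fixed.

(1.708, 4.566)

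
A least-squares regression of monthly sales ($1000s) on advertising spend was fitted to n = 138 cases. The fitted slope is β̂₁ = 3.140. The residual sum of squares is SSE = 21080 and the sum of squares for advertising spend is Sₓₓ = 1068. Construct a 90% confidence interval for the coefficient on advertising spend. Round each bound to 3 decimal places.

MSE = SSE/(n − 2) = 21080/136 = 155.
SE(β̂₁) = √(MSE/Sₓₓ) = √(155/1068) = 0.380961.
df = n − 2 = 136.
t* = t_{0.05, 136} = 1.656135.
Margin = t* × SE = 1.656135 × 0.380961 = 0.63092.
CI: 3.140 ± 0.63092 → (2.509, 3.771).
With 90% confidence, each one-unit increase in advertising spend is associated with a change of between 2.509 and 3.771 $1000s in monthly sales.

(2.509, 3.771)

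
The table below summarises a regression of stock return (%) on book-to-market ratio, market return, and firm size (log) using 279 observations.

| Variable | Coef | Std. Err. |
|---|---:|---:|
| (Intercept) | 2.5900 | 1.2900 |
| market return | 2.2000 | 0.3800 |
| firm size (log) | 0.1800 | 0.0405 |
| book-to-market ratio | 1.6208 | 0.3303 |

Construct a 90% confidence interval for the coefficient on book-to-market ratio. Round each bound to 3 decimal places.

Read off: b = 1.6208, SE = 0.3303 for book-to-market ratio.
df = n − k − 1 = 279 − 3 − 1 = 275.
t* = t_{0.05, 275} = 1.650413.
Margin = t* × SE = 1.650413 × 0.3303 = 0.54513.
CI: 1.6208 ± 0.54513 → (1.076, 2.166).

(1.076, 2.166)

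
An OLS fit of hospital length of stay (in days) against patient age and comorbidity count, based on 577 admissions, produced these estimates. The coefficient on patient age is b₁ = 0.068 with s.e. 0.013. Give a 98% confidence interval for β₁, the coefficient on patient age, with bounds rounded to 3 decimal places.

df = n − k − 1 = 577 − 2 − 1 = 574.
t* = t_{0.01, 574} = 2.332862.
Margin = t* × SE = 2.332862 × 0.013 = 0.03033.
CI: 0.068 ± 0.03033 → (0.038, 0.098).
With 98% confidence, each one-unit increase in patient age is associated with a change of between 0.038 and 0.098 days in hospital length of stay, holding the other predictors fixed.

(0.038, 0.098)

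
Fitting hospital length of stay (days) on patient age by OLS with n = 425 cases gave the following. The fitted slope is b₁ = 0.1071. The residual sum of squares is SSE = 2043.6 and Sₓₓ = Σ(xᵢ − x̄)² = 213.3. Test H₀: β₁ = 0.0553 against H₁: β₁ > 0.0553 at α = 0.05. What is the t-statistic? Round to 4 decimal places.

MSE = SSE/(n − 2) = 2043.6/423 = 4.83121.
SE(b₁) = √(MSE/Sₓₓ) = √(4.83121/213.3) = 0.150499.
t = (0.1071 − 0.0553) / 0.150499 = 0.3442.
df = n − 2 = 423.
One-sided p ≈ 0.3654, which is ≥ 0.05, so fail to reject H₀.
The data do not give significant evidence that the true slope on patient age exceeds 0.0553 days per unit.

t = 0.3442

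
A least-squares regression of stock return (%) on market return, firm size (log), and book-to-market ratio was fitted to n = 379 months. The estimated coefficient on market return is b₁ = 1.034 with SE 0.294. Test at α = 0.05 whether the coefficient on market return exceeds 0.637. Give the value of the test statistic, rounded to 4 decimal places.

t = 1.3503

H₀: β₁ = 0.637 vs H₁: β₁ > 0.637.
t = (b₁ − β₁⁰)/SE = (1.034 − 0.637) / 0.294 = 1.3503.
df = n − k − 1 = 379 − 3 − 1 = 375.
One-sided p ≈ 0.0889, which is ≥ 0.05, so fail to reject H₀.
The data do not give significant evidence that the true slope on market return exceeds 0.637 % per unit, holding the other predictors fixed.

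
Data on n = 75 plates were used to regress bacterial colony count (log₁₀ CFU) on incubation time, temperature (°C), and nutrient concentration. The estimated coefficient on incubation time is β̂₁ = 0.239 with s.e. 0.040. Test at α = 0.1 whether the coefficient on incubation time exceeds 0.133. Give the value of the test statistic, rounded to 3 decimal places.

H₀: β₁ = 0.133 vs H₁: β₁ > 0.133.
t = (β̂₁ − β₁⁰)/SE = (0.239 − 0.133) / 0.040 = 2.650.
df = n − k − 1 = 75 − 3 − 1 = 71.
One-sided p ≈ 0.0050, which is < 0.1, so reject H₀.
There is evidence that the true slope on incubation time exceeds 0.133 log₁₀ CFU per unit, holding the other predictors fixed.

t = 2.650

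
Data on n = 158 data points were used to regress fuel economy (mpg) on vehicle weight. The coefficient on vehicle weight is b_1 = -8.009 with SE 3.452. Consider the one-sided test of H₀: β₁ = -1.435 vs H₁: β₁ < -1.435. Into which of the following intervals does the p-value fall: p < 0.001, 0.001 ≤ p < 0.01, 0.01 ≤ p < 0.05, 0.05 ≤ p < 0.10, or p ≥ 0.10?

0.01 ≤ p < 0.05

t = (-8.009 − (-1.435)) / 3.452 = -1.904.
df = n − 2 = 158 − 2 = 156.
One-sided p = P(T_{156} < t) ≈ 0.0293.
So 0.01 ≤ p < 0.05.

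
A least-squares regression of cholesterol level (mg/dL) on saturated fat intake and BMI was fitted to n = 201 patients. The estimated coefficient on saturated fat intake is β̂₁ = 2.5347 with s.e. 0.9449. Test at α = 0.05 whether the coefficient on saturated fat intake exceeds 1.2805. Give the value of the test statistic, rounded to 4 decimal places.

H₀: β₁ = 1.2805 vs H₁: β₁ > 1.2805.
t = (β̂₁ − β₁⁰)/SE = (2.5347 − 1.2805) / 0.9449 = 1.3273.
df = n − k − 1 = 201 − 2 − 1 = 198.
One-sided p ≈ 0.0930, which is ≥ 0.05, so fail to reject H₀.
The data do not give significant evidence that the true slope on saturated fat intake exceeds 1.2805 mg/dL per unit, holding the other predictors fixed.

t = 1.3273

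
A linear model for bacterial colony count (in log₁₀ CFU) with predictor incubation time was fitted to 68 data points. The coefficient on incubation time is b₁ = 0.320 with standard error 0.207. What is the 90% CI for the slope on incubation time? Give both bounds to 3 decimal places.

df = n − 2 = 68 − 2 = 66.
t* = t_{0.05, 66} = 1.668271.
Margin = t* × SE = 1.668271 × 0.207 = 0.34533.
CI: 0.320 ± 0.34533 → (-0.025, 0.665).
With 90% confidence, each one-unit increase in incubation time is associated with a change of between -0.025 and 0.665 log₁₀ CFU in bacterial colony count.

(-0.025, 0.665)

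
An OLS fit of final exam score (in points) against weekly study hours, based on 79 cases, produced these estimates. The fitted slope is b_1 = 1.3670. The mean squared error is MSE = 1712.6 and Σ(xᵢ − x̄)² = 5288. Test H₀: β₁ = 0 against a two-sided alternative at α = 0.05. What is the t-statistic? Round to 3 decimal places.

t = 2.402

SE(b_1) = √(MSE/Sₓₓ) = √(1712.6/5288) = 0.569092.
t = 1.3670 / 0.569092 = 2.402.
df = n − 2 = 77.
Two-sided p ≈ 0.0187, which is < 0.05, so reject H₀.
There is evidence that weekly study hours is associated with final exam score.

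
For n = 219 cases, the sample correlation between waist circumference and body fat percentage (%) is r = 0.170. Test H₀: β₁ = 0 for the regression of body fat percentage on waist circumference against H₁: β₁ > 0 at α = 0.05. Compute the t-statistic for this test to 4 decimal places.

t = r·√(n − 2)/√(1 − r²) = 0.170·√217/√0.9711 = 2.5412.
df = n − 2 = 217.
One-sided p ≈ 0.0059, which is < 0.05, so reject H₀.
There is evidence of a linear association between waist circumference and body fat percentage.

t = 2.5412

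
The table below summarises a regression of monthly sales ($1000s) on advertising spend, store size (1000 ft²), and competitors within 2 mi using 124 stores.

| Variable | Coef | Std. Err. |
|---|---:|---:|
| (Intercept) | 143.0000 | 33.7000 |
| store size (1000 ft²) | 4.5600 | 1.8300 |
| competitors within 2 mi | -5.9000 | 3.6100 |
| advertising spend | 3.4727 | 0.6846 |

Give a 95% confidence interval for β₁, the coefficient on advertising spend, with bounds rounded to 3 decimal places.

(2.117, 4.828)

Read off: b = 3.4727, SE = 0.6846 for advertising spend.
df = n − k − 1 = 124 − 3 − 1 = 120.
t* = t_{0.025, 120} = 1.97993.
Margin = t* × SE = 1.97993 × 0.6846 = 1.35546.
CI: 3.4727 ± 1.35546 → (2.117, 4.828).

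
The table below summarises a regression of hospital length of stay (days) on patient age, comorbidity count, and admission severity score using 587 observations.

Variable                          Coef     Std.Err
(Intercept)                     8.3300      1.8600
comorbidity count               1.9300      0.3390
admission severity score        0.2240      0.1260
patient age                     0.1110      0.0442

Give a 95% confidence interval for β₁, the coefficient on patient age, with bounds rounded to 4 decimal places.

Read off: b = 0.1110, SE = 0.0442 for patient age.
df = n − k − 1 = 587 − 3 − 1 = 583.
t* = t_{0.025, 583} = 1.964041.
Margin = t* × SE = 1.964041 × 0.0442 = 0.086811.
CI: 0.1110 ± 0.086811 → (0.0242, 0.1978).

(0.0242, 0.1978)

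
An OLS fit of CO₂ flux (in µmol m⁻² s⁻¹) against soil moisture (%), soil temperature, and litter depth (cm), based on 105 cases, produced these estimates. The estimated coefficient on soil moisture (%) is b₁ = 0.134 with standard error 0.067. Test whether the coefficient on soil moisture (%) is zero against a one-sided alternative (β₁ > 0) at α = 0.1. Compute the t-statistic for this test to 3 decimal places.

t = 2.000

H₀: β₁ = 0 vs H₁: β₁ > 0.
t = (b₁ − β₁⁰)/SE = 0.134 / 0.067 = 2.000.
df = n − k − 1 = 105 − 3 − 1 = 101.
One-sided p ≈ 0.0241, which is < 0.1, so reject H₀.
There is evidence that the true slope on soil moisture (%) is positive, holding the other predictors fixed.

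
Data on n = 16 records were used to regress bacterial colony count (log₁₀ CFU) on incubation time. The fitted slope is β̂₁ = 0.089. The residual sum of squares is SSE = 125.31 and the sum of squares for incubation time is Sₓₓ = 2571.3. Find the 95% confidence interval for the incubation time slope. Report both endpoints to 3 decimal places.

(-0.038, 0.216)

MSE = SSE/(n − 2) = 125.31/14 = 8.95071.
SE(β̂₁) = √(MSE/Sₓₓ) = √(8.95071/2571.3) = 0.0590001.
df = n − 2 = 14.
t* = t_{0.025, 14} = 2.144787.
Margin = t* × SE = 2.144787 × 0.0590001 = 0.12654.
CI: 0.089 ± 0.12654 → (-0.038, 0.216).
With 95% confidence, each one-unit increase in incubation time is associated with a change of between -0.038 and 0.216 log₁₀ CFU in bacterial colony count.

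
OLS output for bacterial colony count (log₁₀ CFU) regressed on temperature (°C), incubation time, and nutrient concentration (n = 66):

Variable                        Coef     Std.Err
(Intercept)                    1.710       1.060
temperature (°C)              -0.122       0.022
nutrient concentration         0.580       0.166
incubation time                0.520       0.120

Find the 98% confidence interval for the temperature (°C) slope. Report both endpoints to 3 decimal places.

Read off: b = -0.122, SE = 0.022 for temperature (°C).
df = n − k − 1 = 66 − 3 − 1 = 62.
t* = t_{0.01, 62} = 2.388011.
Margin = t* × SE = 2.388011 × 0.022 = 0.05254.
CI: -0.122 ± 0.05254 → (-0.175, -0.069).

(-0.175, -0.069)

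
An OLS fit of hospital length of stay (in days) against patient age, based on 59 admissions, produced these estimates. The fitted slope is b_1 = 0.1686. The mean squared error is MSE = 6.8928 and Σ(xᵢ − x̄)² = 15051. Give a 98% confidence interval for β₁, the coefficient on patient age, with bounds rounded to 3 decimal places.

SE(b_1) = √(MSE/Sₓₓ) = √(6.8928/15051) = 0.0214001.
df = n − 2 = 57.
t* = t_{0.01, 57} = 2.393568.
Margin = t* × SE = 2.393568 × 0.0214001 = 0.05122.
CI: 0.1686 ± 0.05122 → (0.117, 0.220).
With 98% confidence, each one-unit increase in patient age is associated with a change of between 0.117 and 0.220 days in hospital length of stay.

(0.117, 0.220)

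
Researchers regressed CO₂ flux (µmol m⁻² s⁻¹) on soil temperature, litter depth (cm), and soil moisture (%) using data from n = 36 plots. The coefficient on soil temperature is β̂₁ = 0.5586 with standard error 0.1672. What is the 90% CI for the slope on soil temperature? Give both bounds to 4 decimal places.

df = n − k − 1 = 36 − 3 − 1 = 32.
t* = t_{0.05, 32} = 1.693889.
Margin = t* × SE = 1.693889 × 0.1672 = 0.283218.
CI: 0.5586 ± 0.283218 → (0.2754, 0.8418).
With 90% confidence, each one-unit increase in soil temperature is associated with a change of between 0.2754 and 0.8418 µmol m⁻² s⁻¹ in CO₂ flux, holding the other predictors fixed.

(0.2754, 0.8418)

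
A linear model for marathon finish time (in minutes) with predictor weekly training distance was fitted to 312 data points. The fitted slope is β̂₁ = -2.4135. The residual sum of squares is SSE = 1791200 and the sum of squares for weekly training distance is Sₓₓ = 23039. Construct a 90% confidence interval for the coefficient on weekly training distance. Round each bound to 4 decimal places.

MSE = SSE/(n − 2) = 1791200/310 = 5778.06.
SE(β̂₁) = √(MSE/Sₓₓ) = √(5778.06/23039) = 0.500794.
df = n − 2 = 310.
t* = t_{0.05, 310} = 1.649784.
Margin = t* × SE = 1.649784 × 0.500794 = 0.826202.
CI: -2.4135 ± 0.826202 → (-3.2397, -1.5873).
With 90% confidence, each one-unit increase in weekly training distance is associated with a change of between -3.2397 and -1.5873 minutes in marathon finish time.

(-3.2397, -1.5873)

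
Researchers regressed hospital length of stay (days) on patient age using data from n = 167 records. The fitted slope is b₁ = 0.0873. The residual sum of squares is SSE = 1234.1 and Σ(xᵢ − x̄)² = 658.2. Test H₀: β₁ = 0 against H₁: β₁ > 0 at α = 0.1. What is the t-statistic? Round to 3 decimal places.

t = 0.819

MSE = SSE/(n − 2) = 1234.1/165 = 7.47939.
SE(b₁) = √(MSE/Sₓₓ) = √(7.47939/658.2) = 0.106599.
t = 0.0873 / 0.106599 = 0.819.
df = n − 2 = 165.
One-sided p ≈ 0.2070, which is ≥ 0.1, so fail to reject H₀.
The data do not give significant evidence that the true slope on patient age is positive.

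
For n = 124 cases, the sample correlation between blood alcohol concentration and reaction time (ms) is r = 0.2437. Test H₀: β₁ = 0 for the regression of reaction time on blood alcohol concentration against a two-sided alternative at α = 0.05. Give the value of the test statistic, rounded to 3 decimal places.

t = 2.775

t = r·√(n − 2)/√(1 − r²) = 0.2437·√122/√0.94061 = 2.775.
df = n − 2 = 122.
Two-sided p ≈ 0.0064, which is < 0.05, so reject H₀.
There is evidence of a linear association between blood alcohol concentration and reaction time.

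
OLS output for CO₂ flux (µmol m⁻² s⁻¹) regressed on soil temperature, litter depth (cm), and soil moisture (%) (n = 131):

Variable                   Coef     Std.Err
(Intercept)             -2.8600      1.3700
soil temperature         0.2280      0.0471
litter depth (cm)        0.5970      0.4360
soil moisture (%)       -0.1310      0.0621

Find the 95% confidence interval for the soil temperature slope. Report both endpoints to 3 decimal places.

Read off: b = 0.2280, SE = 0.0471 for soil temperature.
df = n − k − 1 = 131 − 3 − 1 = 127.
t* = t_{0.025, 127} = 1.97882.
Margin = t* × SE = 1.97882 × 0.0471 = 0.09320.
CI: 0.2280 ± 0.09320 → (0.135, 0.321).

(0.135, 0.321)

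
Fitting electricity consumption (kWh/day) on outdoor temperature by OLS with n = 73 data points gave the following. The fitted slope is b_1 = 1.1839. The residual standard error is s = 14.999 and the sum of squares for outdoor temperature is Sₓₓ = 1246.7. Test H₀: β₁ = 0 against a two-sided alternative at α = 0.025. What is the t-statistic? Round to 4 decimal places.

t = 2.7870

SE(b_1) = s/√Sₓₓ = 14.999/√1246.7 = 0.424797.
t = 1.1839 / 0.424797 = 2.7870.
df = n − 2 = 71.
Two-sided p ≈ 0.0068, which is < 0.025, so reject H₀.
There is evidence that outdoor temperature is associated with electricity consumption.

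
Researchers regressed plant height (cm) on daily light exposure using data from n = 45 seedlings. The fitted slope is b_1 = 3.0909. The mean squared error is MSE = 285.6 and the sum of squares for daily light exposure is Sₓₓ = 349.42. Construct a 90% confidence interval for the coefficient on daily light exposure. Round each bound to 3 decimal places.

(1.571, 4.611)

SE(b_1) = √(MSE/Sₓₓ) = √(285.6/349.42) = 0.904077.
df = n − 2 = 43.
t* = t_{0.05, 43} = 1.681071.
Margin = t* × SE = 1.681071 × 0.904077 = 1.51982.
CI: 3.0909 ± 1.51982 → (1.571, 4.611).
With 90% confidence, each one-unit increase in daily light exposure is associated with a change of between 1.571 and 4.611 cm in plant height.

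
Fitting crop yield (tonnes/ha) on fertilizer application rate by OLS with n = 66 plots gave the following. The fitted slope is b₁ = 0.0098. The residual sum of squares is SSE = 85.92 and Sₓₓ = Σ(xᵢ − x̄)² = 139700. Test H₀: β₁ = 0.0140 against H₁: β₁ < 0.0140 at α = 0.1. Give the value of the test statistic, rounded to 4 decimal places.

MSE = SSE/(n − 2) = 85.92/64 = 1.3425.
SE(b₁) = √(MSE/Sₓₓ) = √(1.3425/139700) = 0.00309998.
t = (0.0098 − 0.0140) / 0.00309998 = -1.3548.
df = n − 2 = 64.
One-sided p ≈ 0.0901, which is < 0.1, so reject H₀.
There is evidence that the true slope on fertilizer application rate is below 0.0140 tonnes/ha per unit.

t = -1.3548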